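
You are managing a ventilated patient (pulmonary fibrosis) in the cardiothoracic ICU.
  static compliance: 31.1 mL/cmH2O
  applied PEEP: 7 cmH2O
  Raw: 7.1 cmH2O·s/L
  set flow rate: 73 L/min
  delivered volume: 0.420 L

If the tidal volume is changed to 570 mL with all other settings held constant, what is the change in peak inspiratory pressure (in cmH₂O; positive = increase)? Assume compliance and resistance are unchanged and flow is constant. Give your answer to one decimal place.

PIP = Vt/C + R·V̇ + PEEP (constant-flow equation of motion).
Only the elastic term changes: ΔPIP = ΔVt / C = (570 − 420) / 31.1 = 4.823 cmH2O.

4.8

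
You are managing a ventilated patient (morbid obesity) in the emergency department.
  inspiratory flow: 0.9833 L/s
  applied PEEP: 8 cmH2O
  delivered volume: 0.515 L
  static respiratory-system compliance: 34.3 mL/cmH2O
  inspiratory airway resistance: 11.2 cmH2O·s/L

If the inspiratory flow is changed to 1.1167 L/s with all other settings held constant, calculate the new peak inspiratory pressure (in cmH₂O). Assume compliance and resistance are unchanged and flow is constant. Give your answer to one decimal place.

PIP = Vt/C + R·V̇ + PEEP (constant-flow equation of motion).
Only the resistive term changes: ΔPIP = R × ΔV̇ = 11.2 × (1.1167 − 0.9833) = 11.2 × 0.1334 = 1.494 cmH2O.
Original PIP = 515/34.3 + 11.2×0.9833 + 8 = 34.028 cmH2O; new PIP = 34.028 + (1.494) = 35.522 cmH2O.

35.5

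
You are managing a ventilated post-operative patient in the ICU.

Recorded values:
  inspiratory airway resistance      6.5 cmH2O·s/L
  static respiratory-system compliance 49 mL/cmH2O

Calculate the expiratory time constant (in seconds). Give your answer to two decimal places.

τ = R × C = 6.5 × 49 mL/cmH2O = 6.5 × 0.049 L/cmH2O = 0.3185 s.

0.32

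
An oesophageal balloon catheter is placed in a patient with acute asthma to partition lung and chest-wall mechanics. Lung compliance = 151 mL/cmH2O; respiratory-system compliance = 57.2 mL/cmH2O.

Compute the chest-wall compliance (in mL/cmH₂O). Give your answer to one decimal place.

92.1

1/Ccw = 1/Crs − 1/CL.
1/Ccw = 1/57.2 − 1/151 = 0.01086.
Ccw = 92.081 mL/cmH2O.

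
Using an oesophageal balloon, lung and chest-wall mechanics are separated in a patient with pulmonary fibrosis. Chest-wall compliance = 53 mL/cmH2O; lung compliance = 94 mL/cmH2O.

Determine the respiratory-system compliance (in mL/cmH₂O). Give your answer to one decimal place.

Lung and chest wall are elastances in series: 1/Crs = 1/CL + 1/Ccw.
1/Crs = 1/94 + 1/53 = 0.02951.
Crs = 33.887 mL/cmH2O.

33.9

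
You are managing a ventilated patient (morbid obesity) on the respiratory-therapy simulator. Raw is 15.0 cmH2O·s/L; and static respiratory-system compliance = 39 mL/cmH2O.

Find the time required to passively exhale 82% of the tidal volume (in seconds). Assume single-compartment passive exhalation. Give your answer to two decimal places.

τ = R × C = 15.0 × 39 mL/cmH2O = 15.0 × 0.039 L/cmH2O = 0.585 s.
Exhaled fraction f = 1 − e^(−t/τ) → t = −τ·ln(1 − f) = −0.585·ln(0.18) = 1.003 s.

1.00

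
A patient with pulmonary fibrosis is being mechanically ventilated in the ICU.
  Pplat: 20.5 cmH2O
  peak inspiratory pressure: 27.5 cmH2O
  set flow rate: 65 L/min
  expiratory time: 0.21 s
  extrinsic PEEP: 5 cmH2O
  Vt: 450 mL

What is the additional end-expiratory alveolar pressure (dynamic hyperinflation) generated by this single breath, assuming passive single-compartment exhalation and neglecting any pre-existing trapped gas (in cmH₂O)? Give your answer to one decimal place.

Flow: 65 L/min ÷ 60 = 1.0833 L/s.
R = (PIP − Pplat)/V̇ = (27.5 − 20.5) / 1.0833 = 7.0/1.0833 = 6.462 cmH2O·s/L.
C = Vt/(Pplat − PEEP) = 450.0 / (20.5 − 5) = 450.0/15.5 = 29.032 mL/cmH2O.
τ = R × C = 6.462 × 0.02903 L/cmH2O = 0.1876 s.
Fraction remaining = e^(−Te/τ) = e^(−0.21/0.1876) = 0.3265; trapped volume = 450.0 × 0.3265 = 146.93 mL.
Additional alveolar pressure from trapping ≈ V_trapped / C = 146.93 / 29.032 = 5.061 cmH2O.

5.1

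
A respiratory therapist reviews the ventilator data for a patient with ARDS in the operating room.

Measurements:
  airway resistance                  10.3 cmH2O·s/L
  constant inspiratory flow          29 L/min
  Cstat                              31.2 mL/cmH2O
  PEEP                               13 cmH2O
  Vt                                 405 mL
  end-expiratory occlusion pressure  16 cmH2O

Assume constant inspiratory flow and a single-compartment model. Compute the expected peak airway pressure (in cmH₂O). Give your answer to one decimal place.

34.0

Flow: 29 L/min ÷ 60 = 0.4833 L/s.
Total PEEP = 16 cmH2O (set 13 + intrinsic 3); this is the baseline alveolar pressure.
Equation of motion (constant flow): PIP = Vt/C + R·V̇ + PEEP.
PIP = 405/31.2 + 10.3×0.4833 + 16 = 12.981 + 4.978 + 16 = 33.959 cmH2O.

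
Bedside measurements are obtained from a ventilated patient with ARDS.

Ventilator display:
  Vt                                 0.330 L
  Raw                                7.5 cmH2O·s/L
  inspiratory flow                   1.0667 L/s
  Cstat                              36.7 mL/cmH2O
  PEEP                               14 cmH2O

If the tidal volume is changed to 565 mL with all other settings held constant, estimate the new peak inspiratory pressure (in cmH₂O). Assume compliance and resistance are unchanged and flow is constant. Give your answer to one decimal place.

37.4

PIP = Vt/C + R·V̇ + PEEP (constant-flow equation of motion).
Only the elastic term changes: ΔPIP = ΔVt / C = (565 − 330) / 36.7 = 6.403 cmH2O.
Original PIP = 330/36.7 + 7.5×1.0667 + 14 = 30.992 cmH2O; new PIP = 30.992 + (6.403) = 37.395 cmH2O.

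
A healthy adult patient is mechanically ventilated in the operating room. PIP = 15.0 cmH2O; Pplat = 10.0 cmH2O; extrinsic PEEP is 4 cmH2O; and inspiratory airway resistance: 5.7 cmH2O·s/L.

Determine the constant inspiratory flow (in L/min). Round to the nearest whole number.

53

flow = (PIP − Pplat) / Raw = (15.0 − 10.0) / 5.7 = 0.8772 L/s × 60 = 52.632 L/min.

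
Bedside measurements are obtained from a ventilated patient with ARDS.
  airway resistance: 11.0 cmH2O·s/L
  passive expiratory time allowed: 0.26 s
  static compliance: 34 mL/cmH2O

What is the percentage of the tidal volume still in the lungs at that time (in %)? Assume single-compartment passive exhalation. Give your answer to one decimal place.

49.9

τ = R × C = 11.0 × 34 mL/cmH2O = 11.0 × 0.034 L/cmH2O = 0.374 s.
Passive exhalation: V(t)/V₀ = e^(−t/τ) = e^(−0.26/0.374) = 0.499.
Fraction remaining = 0.499 → 49.9%.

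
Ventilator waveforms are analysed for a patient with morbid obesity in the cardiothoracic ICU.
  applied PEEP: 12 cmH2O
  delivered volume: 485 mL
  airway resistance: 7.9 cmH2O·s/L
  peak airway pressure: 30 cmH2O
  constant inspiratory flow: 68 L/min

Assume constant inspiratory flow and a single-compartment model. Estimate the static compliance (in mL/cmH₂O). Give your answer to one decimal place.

53.6

Flow: 68 L/min ÷ 60 = 1.1333 L/s.
Equation of motion (constant flow): PIP = Vt/C + R·V̇ + PEEP.
Vt/C = PIP − R·V̇ − PEEP = 30 − 7.9×1.1333 − 12 = 30 − 8.953 − 12 = 9.047 cmH2O.
C = Vt / 9.047 = 485 / 9.047 = 53.609 mL/cmH2O.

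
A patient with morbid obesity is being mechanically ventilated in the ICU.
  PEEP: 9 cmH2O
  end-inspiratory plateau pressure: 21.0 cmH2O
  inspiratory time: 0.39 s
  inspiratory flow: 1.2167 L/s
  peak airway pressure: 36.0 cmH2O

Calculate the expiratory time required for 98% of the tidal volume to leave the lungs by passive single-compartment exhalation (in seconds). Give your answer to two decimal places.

Vt = flow × Ti = 1.2167 L/s × 0.39 s × 1000 mL/L = 474.51 mL.
R = (PIP − Pplat)/V̇ = (36.0 − 21.0) / 1.2167 = 15.0/1.2167 = 12.328 cmH2O·s/L.
C = Vt/(Pplat − PEEP) = 474.51 / (21.0 − 9) = 474.51/12.0 = 39.543 mL/cmH2O.
τ = R × C = 12.328 × 0.03954 L/cmH2O = 0.4874 s.
t = −τ·ln(1 − 0.98) = −0.4874·ln(0.02) = 1.907 s.

1.91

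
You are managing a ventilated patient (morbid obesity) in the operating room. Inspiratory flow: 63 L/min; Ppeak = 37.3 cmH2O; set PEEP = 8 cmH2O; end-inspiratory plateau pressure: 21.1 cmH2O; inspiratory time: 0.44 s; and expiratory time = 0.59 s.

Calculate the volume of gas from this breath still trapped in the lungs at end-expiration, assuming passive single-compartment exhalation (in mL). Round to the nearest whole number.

Flow: 63 L/min ÷ 60 = 1.05 L/s.
Vt = flow × Ti = 1.05 L/s × 0.44 s × 1000 mL/L = 462.0 mL.
R = (PIP − Pplat)/V̇ = (37.3 − 21.1) / 1.05 = 16.2/1.05 = 15.429 cmH2O·s/L.
C = Vt/(Pplat − PEEP) = 462.0 / (21.1 − 8) = 462.0/13.1 = 35.267 mL/cmH2O.
τ = R × C = 15.429 × 0.03527 L/cmH2O = 0.5442 s.
Fraction remaining = e^(−Te/τ) = e^(−0.59/0.5442) = 0.3382.
Trapped volume = 462.0 × 0.3382 = 156.25 mL.

156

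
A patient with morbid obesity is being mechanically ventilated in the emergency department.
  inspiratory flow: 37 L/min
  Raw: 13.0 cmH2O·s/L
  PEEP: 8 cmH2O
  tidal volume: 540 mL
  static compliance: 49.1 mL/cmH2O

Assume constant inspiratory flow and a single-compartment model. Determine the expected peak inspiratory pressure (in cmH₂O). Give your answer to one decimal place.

27.0

Flow: 37 L/min ÷ 60 = 0.6167 L/s.
Equation of motion (constant flow): PIP = Vt/C + R·V̇ + PEEP.
PIP = 540/49.1 + 13.0×0.6167 + 8 = 10.998 + 8.017 + 8 = 27.015 cmH2O.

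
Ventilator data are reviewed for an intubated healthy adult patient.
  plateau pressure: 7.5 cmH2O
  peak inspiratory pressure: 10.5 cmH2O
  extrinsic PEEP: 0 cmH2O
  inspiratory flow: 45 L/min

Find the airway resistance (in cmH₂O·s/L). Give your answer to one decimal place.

Flow: 45 L/min ÷ 60 = 0.75 L/s.
Raw = (PIP − Pplat) / flow = (10.5 − 7.5) / 0.75 = 3.0 / 0.75 = 4.0 cmH2O·s/L.

4.0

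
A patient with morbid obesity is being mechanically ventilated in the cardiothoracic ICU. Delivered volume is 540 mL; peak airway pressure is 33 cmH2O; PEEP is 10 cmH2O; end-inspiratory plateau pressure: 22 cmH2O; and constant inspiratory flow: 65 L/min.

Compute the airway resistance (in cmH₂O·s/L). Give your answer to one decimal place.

10.2

Flow: 65 L/min ÷ 60 = 1.0833 L/s.
Raw = (PIP − Pplat) / flow = (33 − 22) / 1.0833 = 11.0 / 1.0833 = 10.154 cmH2O·s/L.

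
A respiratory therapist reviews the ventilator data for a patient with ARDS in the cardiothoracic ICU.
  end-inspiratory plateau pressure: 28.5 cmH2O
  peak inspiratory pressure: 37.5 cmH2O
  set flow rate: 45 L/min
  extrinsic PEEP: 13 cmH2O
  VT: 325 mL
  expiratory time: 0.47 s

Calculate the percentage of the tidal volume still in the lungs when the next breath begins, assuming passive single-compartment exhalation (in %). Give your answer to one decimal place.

Flow: 45 L/min ÷ 60 = 0.75 L/s.
R = (PIP − Pplat)/V̇ = (37.5 − 28.5) / 0.75 = 9.0/0.75 = 12.0 cmH2O·s/L.
C = Vt/(Pplat − PEEP) = 325.0 / (28.5 − 13) = 325.0/15.5 = 20.968 mL/cmH2O.
τ = R × C = 12.0 × 0.02097 L/cmH2O = 0.2516 s.
Fraction remaining at end-expiration = e^(−Te/τ) = e^(−0.47/0.2516) = 0.1544 → 15.44%.

15.4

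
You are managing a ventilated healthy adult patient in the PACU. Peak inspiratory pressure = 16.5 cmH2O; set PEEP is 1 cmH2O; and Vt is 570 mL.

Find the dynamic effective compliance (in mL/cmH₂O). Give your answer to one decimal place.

36.8

Dynamic compliance = Vt / (PIP − PEEP) = 570 / (16.5 − 1) = 570 / 15.5 = 36.774 mL/cmH2O.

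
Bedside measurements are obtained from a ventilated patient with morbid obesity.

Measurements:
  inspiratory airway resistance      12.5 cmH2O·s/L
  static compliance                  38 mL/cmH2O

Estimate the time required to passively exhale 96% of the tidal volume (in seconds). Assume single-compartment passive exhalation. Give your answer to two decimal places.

1.53

τ = R × C = 12.5 × 38 mL/cmH2O = 12.5 × 0.038 L/cmH2O = 0.475 s.
Exhaled fraction f = 1 − e^(−t/τ) → t = −τ·ln(1 − f) = −0.475·ln(0.04) = 1.529 s.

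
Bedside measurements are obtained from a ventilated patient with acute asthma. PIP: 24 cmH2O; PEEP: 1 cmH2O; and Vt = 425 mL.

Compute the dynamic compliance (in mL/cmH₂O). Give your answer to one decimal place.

18.5

Dynamic compliance = Vt / (PIP − PEEP) = 425 / (24 − 1) = 425 / 23.0 = 18.478 mL/cmH2O.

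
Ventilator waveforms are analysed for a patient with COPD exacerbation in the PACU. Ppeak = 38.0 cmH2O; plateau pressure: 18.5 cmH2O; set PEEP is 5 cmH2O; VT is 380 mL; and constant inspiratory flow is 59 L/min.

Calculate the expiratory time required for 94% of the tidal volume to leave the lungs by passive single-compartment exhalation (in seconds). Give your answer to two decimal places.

1.57

Flow: 59 L/min ÷ 60 = 0.9833 L/s.
R = (PIP − Pplat)/V̇ = (38.0 − 18.5) / 0.9833 = 19.5/0.9833 = 19.831 cmH2O·s/L.
C = Vt/(Pplat − PEEP) = 380.0 / (18.5 − 5) = 380.0/13.5 = 28.148 mL/cmH2O.
τ = R × C = 19.831 × 0.02815 L/cmH2O = 0.5582 s.
t = −τ·ln(1 − 0.94) = −0.5582·ln(0.06) = 1.57 s.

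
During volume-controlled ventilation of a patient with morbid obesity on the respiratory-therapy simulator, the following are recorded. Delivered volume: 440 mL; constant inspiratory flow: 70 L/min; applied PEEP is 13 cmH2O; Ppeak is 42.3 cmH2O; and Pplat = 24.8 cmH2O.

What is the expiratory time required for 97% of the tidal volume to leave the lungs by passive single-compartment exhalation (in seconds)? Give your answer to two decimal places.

Flow: 70 L/min ÷ 60 = 1.1667 L/s.
R = (PIP − Pplat)/V̇ = (42.3 − 24.8) / 1.1667 = 17.5/1.1667 = 15.0 cmH2O·s/L.
C = Vt/(Pplat − PEEP) = 440.0 / (24.8 − 13) = 440.0/11.8 = 37.288 mL/cmH2O.
τ = R × C = 15.0 × 0.03729 L/cmH2O = 0.5594 s.
t = −τ·ln(1 − 0.97) = −0.5594·ln(0.03) = 1.962 s.

1.96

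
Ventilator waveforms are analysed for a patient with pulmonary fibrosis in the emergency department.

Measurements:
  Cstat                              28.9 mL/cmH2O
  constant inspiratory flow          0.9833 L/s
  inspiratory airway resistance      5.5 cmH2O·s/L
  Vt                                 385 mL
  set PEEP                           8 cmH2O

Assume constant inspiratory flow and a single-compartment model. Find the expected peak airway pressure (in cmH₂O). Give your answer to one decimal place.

Equation of motion (constant flow): PIP = Vt/C + R·V̇ + PEEP.
PIP = 385/28.9 + 5.5×0.9833 + 8 = 13.322 + 5.408 + 8 = 26.73 cmH2O.

26.7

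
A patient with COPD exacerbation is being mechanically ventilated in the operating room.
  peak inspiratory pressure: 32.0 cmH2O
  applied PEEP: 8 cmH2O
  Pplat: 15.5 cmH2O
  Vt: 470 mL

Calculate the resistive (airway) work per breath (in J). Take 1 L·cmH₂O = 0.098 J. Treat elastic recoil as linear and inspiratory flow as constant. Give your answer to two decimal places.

With constant inspiratory flow the resistive pressure is constant at PIP − Pplat = 32.0 − 15.5 = 16.5 cmH2O, so resistive work = 16.5 × 0.470 = 7.755 L·cmH2O.
× 0.098 J/(L·cmH2O) → 0.76 J.

0.76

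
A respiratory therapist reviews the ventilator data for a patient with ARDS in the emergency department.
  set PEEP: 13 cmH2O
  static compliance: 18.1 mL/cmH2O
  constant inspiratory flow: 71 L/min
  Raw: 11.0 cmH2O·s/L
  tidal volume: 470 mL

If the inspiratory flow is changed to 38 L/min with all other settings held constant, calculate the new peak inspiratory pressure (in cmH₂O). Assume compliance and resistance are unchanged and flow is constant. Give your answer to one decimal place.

Flow: 71 L/min ÷ 60 = 1.1833 L/s.
New flow: 38 L/min ÷ 60 = 0.6333 L/s.
PIP = Vt/C + R·V̇ + PEEP (constant-flow equation of motion).
Only the resistive term changes: ΔPIP = R × ΔV̇ = 11.0 × (0.6333 − 1.1833) = 11.0 × -0.55 = -6.05 cmH2O.
Original PIP = 470/18.1 + 11.0×1.1833 + 13 = 51.983 cmH2O; new PIP = 51.983 + (-6.05) = 45.933 cmH2O.

45.9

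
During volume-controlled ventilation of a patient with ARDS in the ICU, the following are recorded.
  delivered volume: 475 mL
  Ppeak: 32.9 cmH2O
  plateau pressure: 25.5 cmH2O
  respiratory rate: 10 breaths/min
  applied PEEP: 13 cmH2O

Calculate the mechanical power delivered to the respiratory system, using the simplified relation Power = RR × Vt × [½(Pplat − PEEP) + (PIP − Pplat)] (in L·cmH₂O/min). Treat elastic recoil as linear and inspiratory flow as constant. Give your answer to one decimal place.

Per-breath work = Vt × [½(Pplat−PEEP) + (PIP−Pplat)] = 0.475 × [0.5×12.5 + 7.4] = 0.475 × 13.65 = 6.484 L·cmH2O.
Power = 10 × 6.484 = 64.84 L·cmH2O/min.

64.8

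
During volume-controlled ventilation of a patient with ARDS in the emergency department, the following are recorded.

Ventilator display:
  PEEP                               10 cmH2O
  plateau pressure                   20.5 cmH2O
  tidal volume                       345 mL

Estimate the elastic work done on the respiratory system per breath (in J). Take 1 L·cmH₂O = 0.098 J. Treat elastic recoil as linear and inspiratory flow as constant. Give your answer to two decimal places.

0.18

Elastic work ≈ ½ × (Pplat − PEEP) × Vt = 0.5 × (20.5 − 10) × 0.345 L = 0.5 × 10.5 × 0.345 = 1.811 L·cmH2O.
× 0.098 J/(L·cmH2O) → 0.1775 J.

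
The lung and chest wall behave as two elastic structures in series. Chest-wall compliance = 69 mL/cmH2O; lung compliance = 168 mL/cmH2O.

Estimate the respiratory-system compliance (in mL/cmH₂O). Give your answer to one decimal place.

Lung and chest wall are elastances in series: 1/Crs = 1/CL + 1/Ccw.
1/Crs = 1/168 + 1/69 = 0.02045.
Crs = 48.9 mL/cmH2O.

48.9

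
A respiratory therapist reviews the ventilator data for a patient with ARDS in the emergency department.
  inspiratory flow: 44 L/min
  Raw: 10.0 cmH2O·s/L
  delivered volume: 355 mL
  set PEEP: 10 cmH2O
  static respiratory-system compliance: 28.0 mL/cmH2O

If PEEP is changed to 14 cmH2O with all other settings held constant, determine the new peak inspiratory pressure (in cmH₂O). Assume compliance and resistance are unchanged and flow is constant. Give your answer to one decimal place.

Flow: 44 L/min ÷ 60 = 0.7333 L/s.
PIP = Vt/C + R·V̇ + PEEP (constant-flow equation of motion).
Only the baseline term changes: ΔPIP = ΔPEEP = 14 − 10 = 4.0 cmH2O.
Original PIP = 355/28.0 + 10.0×0.7333 + 10 = 30.012 cmH2O; new PIP = 30.012 + (4.0) = 34.012 cmH2O.

34.0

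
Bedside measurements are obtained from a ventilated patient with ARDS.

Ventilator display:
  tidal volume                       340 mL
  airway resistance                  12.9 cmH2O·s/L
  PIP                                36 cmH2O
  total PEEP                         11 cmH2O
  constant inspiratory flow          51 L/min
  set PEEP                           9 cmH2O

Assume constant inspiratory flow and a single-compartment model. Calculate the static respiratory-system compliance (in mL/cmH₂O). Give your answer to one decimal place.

Flow: 51 L/min ÷ 60 = 0.85 L/s.
Total PEEP = 11 cmH2O (set 9 + intrinsic 2); this is the baseline alveolar pressure.
Equation of motion (constant flow): PIP = Vt/C + R·V̇ + PEEP.
Vt/C = PIP − R·V̇ − PEEP = 36 − 12.9×0.85 − 11 = 36 − 10.965 − 11 = 14.035 cmH2O.
C = Vt / 14.035 = 340 / 14.035 = 24.225 mL/cmH2O.

24.2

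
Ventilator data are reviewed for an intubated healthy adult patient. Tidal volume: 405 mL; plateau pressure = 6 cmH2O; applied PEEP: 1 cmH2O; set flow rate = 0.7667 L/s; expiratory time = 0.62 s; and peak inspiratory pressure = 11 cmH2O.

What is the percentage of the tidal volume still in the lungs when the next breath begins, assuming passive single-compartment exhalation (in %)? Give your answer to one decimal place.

30.9

R = (PIP − Pplat)/V̇ = (11 − 6) / 0.7667 = 5.0/0.7667 = 6.521 cmH2O·s/L.
C = Vt/(Pplat − PEEP) = 405.0 / (6 − 1) = 405.0/5.0 = 81.0 mL/cmH2O.
τ = R × C = 6.521 × 0.081 L/cmH2O = 0.5282 s.
Fraction remaining at end-expiration = e^(−Te/τ) = e^(−0.62/0.5282) = 0.3092 → 30.92%.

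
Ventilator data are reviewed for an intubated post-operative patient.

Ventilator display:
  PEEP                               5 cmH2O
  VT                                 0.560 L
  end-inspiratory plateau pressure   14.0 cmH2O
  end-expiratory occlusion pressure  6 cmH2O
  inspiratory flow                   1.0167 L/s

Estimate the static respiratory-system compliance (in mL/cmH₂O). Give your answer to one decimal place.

70.0

End-expiratory occlusion gives total PEEP = 6 cmH2O (intrinsic PEEP = 6 − 5 = 1). Use total PEEP for the elastic gradient.
Cstat = Vt / (Pplat − PEEPtotal) = 560 / (14.0 − 6) = 560 / 8.0 = 70.0 mL/cmH2O.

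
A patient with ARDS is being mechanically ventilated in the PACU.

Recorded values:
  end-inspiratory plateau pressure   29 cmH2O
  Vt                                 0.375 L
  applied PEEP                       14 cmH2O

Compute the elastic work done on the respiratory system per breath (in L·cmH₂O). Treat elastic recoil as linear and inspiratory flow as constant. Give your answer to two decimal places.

Elastic work ≈ ½ × (Pplat − PEEP) × Vt = 0.5 × (29 − 14) × 0.375 L = 0.5 × 15.0 × 0.375 = 2.813 L·cmH2O.

2.81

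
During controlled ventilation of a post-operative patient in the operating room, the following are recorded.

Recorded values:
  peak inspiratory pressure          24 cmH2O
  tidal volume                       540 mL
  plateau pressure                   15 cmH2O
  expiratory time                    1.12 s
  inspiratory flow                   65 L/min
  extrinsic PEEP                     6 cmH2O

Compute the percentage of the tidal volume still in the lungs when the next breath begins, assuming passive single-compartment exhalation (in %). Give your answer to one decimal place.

Flow: 65 L/min ÷ 60 = 1.0833 L/s.
R = (PIP − Pplat)/V̇ = (24 − 15) / 1.0833 = 9.0/1.0833 = 8.308 cmH2O·s/L.
C = Vt/(Pplat − PEEP) = 540.0 / (15 − 6) = 540.0/9.0 = 60.0 mL/cmH2O.
τ = R × C = 8.308 × 0.06 L/cmH2O = 0.4985 s.
Fraction remaining at end-expiration = e^(−Te/τ) = e^(−1.12/0.4985) = 0.1057 → 10.57%.

10.6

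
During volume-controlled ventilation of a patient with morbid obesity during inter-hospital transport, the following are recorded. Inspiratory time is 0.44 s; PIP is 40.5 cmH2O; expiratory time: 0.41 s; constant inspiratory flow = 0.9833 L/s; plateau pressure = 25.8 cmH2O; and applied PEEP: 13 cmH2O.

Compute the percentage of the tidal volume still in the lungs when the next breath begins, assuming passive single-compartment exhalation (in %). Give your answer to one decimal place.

Vt = flow × Ti = 0.9833 L/s × 0.44 s × 1000 mL/L = 432.65 mL.
R = (PIP − Pplat)/V̇ = (40.5 − 25.8) / 0.9833 = 14.7/0.9833 = 14.95 cmH2O·s/L.
C = Vt/(Pplat − PEEP) = 432.65 / (25.8 − 13) = 432.65/12.8 = 33.801 mL/cmH2O.
τ = R × C = 14.95 × 0.0338 L/cmH2O = 0.5053 s.
Fraction remaining at end-expiration = e^(−Te/τ) = e^(−0.41/0.5053) = 0.4442 → 44.42%.

44.4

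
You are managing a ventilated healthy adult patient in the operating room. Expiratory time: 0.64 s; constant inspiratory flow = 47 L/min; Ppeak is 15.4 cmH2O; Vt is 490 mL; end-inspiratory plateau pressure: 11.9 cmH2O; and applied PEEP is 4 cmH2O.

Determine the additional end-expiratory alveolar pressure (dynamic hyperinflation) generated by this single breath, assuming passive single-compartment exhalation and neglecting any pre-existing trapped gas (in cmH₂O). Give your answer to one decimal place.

0.8

Flow: 47 L/min ÷ 60 = 0.7833 L/s.
R = (PIP − Pplat)/V̇ = (15.4 − 11.9) / 0.7833 = 3.5/0.7833 = 4.468 cmH2O·s/L.
C = Vt/(Pplat − PEEP) = 490.0 / (11.9 − 4) = 490.0/7.9 = 62.025 mL/cmH2O.
τ = R × C = 4.468 × 0.06203 L/cmH2O = 0.2772 s.
Fraction remaining = e^(−Te/τ) = e^(−0.64/0.2772) = 0.09938; trapped volume = 490.0 × 0.09938 = 48.696 mL.
Additional alveolar pressure from trapping ≈ V_trapped / C = 48.696 / 62.025 = 0.7851 cmH2O.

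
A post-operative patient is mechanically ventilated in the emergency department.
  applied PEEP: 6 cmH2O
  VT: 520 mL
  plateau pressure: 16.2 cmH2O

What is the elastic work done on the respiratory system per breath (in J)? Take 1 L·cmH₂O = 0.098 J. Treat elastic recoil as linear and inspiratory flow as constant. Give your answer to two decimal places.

Elastic work ≈ ½ × (Pplat − PEEP) × Vt = 0.5 × (16.2 − 6) × 0.520 L = 0.5 × 10.2 × 0.520 = 2.652 L·cmH2O.
× 0.098 J/(L·cmH2O) → 0.2599 J.

0.26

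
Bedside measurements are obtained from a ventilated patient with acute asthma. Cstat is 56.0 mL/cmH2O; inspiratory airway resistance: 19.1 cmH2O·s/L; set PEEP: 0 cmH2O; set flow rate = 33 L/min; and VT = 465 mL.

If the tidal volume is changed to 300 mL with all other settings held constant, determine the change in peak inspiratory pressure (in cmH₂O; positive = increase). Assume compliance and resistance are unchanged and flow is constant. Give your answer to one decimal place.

-2.9

PIP = Vt/C + R·V̇ + PEEP (constant-flow equation of motion).
Only the elastic term changes: ΔPIP = ΔVt / C = (300 − 465) / 56.0 = -2.946 cmH2O.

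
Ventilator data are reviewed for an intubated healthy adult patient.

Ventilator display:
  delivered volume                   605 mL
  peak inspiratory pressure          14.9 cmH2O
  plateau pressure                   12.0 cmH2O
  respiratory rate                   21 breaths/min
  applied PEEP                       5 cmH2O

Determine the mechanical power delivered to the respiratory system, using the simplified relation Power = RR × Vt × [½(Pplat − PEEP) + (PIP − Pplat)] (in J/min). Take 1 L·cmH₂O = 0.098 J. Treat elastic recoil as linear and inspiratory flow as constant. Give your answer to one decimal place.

Per-breath work = Vt × [½(Pplat−PEEP) + (PIP−Pplat)] = 0.605 × [0.5×7.0 + 2.9] = 0.605 × 6.4 = 3.872 L·cmH2O.
Power = 21 × 3.872 = 81.312 L·cmH2O/min.
× 0.098 J/(L·cmH2O) → 7.969 J/min.

8.0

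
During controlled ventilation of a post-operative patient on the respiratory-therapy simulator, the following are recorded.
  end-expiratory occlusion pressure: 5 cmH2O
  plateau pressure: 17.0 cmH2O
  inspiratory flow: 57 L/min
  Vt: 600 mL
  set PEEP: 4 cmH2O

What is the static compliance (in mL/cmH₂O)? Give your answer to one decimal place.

50.0

End-expiratory occlusion gives total PEEP = 5 cmH2O (intrinsic PEEP = 5 − 4 = 1). Use total PEEP for the elastic gradient.
Cstat = Vt / (Pplat − PEEPtotal) = 600 / (17.0 − 5) = 600 / 12.0 = 50.0 mL/cmH2O.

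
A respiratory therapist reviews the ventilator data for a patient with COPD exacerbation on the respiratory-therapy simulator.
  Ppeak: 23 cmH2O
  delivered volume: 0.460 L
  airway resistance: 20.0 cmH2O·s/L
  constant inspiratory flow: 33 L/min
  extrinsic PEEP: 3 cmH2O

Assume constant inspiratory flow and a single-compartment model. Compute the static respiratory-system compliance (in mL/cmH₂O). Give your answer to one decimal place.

51.1

Flow: 33 L/min ÷ 60 = 0.55 L/s.
Equation of motion (constant flow): PIP = Vt/C + R·V̇ + PEEP.
Vt/C = PIP − R·V̇ − PEEP = 23 − 20.0×0.55 − 3 = 23 − 11.0 − 3 = 9.0 cmH2O.
C = Vt / 9.0 = 460 / 9.0 = 51.111 mL/cmH2O.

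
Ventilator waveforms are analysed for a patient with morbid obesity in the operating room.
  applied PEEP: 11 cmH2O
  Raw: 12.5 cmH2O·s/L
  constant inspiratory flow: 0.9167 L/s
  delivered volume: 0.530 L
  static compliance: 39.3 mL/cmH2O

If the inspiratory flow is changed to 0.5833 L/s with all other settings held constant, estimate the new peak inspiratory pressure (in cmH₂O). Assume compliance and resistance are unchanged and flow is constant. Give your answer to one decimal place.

PIP = Vt/C + R·V̇ + PEEP (constant-flow equation of motion).
Only the resistive term changes: ΔPIP = R × ΔV̇ = 12.5 × (0.5833 − 0.9167) = 12.5 × -0.3334 = -4.168 cmH2O.
Original PIP = 530/39.3 + 12.5×0.9167 + 11 = 35.945 cmH2O; new PIP = 35.945 + (-4.168) = 31.777 cmH2O.

31.8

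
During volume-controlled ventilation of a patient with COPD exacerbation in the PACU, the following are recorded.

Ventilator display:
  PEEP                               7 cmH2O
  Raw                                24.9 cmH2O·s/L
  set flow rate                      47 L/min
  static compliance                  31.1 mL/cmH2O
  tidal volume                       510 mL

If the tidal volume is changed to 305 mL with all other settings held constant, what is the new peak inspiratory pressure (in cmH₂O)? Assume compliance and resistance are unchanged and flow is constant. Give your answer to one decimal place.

Flow: 47 L/min ÷ 60 = 0.7833 L/s.
PIP = Vt/C + R·V̇ + PEEP (constant-flow equation of motion).
Only the elastic term changes: ΔPIP = ΔVt / C = (305 − 510) / 31.1 = -6.592 cmH2O.
Original PIP = 510/31.1 + 24.9×0.7833 + 7 = 42.903 cmH2O; new PIP = 42.903 + (-6.592) = 36.311 cmH2O.

36.3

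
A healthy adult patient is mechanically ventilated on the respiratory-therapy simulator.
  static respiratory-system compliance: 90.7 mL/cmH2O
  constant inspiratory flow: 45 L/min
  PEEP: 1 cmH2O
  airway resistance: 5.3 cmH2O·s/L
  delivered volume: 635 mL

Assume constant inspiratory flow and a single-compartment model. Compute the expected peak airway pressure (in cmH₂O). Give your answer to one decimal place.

12.0

Flow: 45 L/min ÷ 60 = 0.75 L/s.
Equation of motion (constant flow): PIP = Vt/C + R·V̇ + PEEP.
PIP = 635/90.7 + 5.3×0.75 + 1 = 7.001 + 3.975 + 1 = 11.976 cmH2O.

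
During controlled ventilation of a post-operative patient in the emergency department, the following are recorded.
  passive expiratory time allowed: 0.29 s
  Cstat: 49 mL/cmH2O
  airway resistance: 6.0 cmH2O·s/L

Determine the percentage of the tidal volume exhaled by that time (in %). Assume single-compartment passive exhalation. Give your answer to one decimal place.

62.7

τ = R × C = 6.0 × 49 mL/cmH2O = 6.0 × 0.049 L/cmH2O = 0.294 s.
Passive exhalation: V(t)/V₀ = e^(−t/τ) = e^(−0.29/0.294) = 0.3729.
Fraction exhaled = 1 − 0.3729 = 0.6271 → 62.71%.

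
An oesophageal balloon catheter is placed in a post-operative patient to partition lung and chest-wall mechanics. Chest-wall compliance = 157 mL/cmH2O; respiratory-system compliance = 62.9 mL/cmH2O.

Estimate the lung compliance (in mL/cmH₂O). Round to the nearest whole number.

105

1/CL = 1/Crs − 1/Ccw.
1/CL = 1/62.9 − 1/157 = 0.009529.
CL = 104.94 mL/cmH2O.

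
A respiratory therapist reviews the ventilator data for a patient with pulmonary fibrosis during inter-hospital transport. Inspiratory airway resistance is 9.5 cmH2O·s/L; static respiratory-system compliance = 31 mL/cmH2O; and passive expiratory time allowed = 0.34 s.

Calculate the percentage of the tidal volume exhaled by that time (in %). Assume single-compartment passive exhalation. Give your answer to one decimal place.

τ = R × C = 9.5 × 31 mL/cmH2O = 9.5 × 0.031 L/cmH2O = 0.2945 s.
Passive exhalation: V(t)/V₀ = e^(−t/τ) = e^(−0.34/0.2945) = 0.3152.
Fraction exhaled = 1 − 0.3152 = 0.6848 → 68.48%.

68.5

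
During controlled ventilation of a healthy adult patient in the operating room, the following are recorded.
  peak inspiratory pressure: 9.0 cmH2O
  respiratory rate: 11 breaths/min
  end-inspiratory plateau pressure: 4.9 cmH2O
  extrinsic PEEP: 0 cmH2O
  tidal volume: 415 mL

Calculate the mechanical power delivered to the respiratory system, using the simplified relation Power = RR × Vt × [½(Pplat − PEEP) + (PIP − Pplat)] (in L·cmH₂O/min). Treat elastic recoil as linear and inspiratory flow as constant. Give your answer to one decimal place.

29.9

Per-breath work = Vt × [½(Pplat−PEEP) + (PIP−Pplat)] = 0.415 × [0.5×4.9 + 4.1] = 0.415 × 6.55 = 2.718 L·cmH2O.
Power = 11 × 2.718 = 29.898 L·cmH2O/min.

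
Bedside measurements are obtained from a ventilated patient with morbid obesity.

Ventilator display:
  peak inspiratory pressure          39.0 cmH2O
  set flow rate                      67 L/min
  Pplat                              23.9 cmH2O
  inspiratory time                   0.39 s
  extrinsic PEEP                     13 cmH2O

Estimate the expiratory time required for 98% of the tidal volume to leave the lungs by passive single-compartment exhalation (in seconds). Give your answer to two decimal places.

Flow: 67 L/min ÷ 60 = 1.1167 L/s.
Vt = flow × Ti = 1.1167 L/s × 0.39 s × 1000 mL/L = 435.51 mL.
R = (PIP − Pplat)/V̇ = (39.0 − 23.9) / 1.1167 = 15.1/1.1167 = 13.522 cmH2O·s/L.
C = Vt/(Pplat − PEEP) = 435.51 / (23.9 − 13) = 435.51/10.9 = 39.955 mL/cmH2O.
τ = R × C = 13.522 × 0.03996 L/cmH2O = 0.5403 s.
t = −τ·ln(1 − 0.98) = −0.5403·ln(0.02) = 2.114 s.

2.11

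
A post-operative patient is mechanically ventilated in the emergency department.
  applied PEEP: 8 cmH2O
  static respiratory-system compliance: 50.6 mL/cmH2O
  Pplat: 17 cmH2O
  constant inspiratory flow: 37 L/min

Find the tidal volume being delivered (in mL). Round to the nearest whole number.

455

Vt = Cstat × (Pplat − PEEP) = 50.6 × (17 − 8) = 50.6 × 9.0 = 455.4 mL.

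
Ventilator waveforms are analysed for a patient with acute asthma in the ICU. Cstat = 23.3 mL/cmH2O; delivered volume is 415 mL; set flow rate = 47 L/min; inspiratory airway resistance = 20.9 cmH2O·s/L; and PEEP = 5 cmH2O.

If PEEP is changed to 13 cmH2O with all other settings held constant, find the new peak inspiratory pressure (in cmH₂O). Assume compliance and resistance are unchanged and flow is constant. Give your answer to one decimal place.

47.2

Flow: 47 L/min ÷ 60 = 0.7833 L/s.
PIP = Vt/C + R·V̇ + PEEP (constant-flow equation of motion).
Only the baseline term changes: ΔPIP = ΔPEEP = 13 − 5 = 8.0 cmH2O.
Original PIP = 415/23.3 + 20.9×0.7833 + 5 = 39.182 cmH2O; new PIP = 39.182 + (8.0) = 47.182 cmH2O.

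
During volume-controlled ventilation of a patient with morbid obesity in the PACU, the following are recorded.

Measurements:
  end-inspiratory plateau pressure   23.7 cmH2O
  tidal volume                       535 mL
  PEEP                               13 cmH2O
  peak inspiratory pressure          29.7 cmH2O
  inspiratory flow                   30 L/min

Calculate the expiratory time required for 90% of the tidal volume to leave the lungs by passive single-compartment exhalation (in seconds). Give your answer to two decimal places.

Flow: 30 L/min ÷ 60 = 0.5 L/s.
R = (PIP − Pplat)/V̇ = (29.7 − 23.7) / 0.5 = 6.0/0.5 = 12.0 cmH2O·s/L.
C = Vt/(Pplat − PEEP) = 535.0 / (23.7 − 13) = 535.0/10.7 = 50.0 mL/cmH2O.
τ = R × C = 12.0 × 0.05 L/cmH2O = 0.6 s.
t = −τ·ln(1 − 0.90) = −0.6·ln(0.1) = 1.382 s.

1.38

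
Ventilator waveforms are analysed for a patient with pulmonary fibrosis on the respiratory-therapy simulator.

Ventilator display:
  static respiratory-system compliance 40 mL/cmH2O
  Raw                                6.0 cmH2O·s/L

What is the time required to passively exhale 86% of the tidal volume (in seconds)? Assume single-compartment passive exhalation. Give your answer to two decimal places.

0.47

τ = R × C = 6.0 × 40 mL/cmH2O = 6.0 × 0.040 L/cmH2O = 0.24 s.
Exhaled fraction f = 1 − e^(−t/τ) → t = −τ·ln(1 − f) = −0.24·ln(0.14) = 0.4719 s.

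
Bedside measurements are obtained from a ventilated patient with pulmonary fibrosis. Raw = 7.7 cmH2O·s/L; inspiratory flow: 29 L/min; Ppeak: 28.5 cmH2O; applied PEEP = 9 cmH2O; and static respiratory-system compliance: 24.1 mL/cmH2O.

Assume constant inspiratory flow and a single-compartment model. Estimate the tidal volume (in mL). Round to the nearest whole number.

380

Flow: 29 L/min ÷ 60 = 0.4833 L/s.
Equation of motion (constant flow): PIP = Vt/C + R·V̇ + PEEP.
Vt/C = PIP − R·V̇ − PEEP = 28.5 − 3.721 − 9 = 15.779 cmH2O.
Vt = C × 15.779 = 24.1 × 15.779 = 380.27 mL.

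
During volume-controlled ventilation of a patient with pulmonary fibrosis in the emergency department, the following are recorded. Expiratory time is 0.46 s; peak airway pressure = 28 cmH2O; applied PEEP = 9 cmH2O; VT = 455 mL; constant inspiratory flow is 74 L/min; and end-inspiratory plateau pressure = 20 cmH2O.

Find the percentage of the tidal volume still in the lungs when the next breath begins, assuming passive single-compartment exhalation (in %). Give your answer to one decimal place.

18.0

Flow: 74 L/min ÷ 60 = 1.2333 L/s.
R = (PIP − Pplat)/V̇ = (28 − 20) / 1.2333 = 8.0/1.2333 = 6.487 cmH2O·s/L.
C = Vt/(Pplat − PEEP) = 455.0 / (20 − 9) = 455.0/11.0 = 41.364 mL/cmH2O.
τ = R × C = 6.487 × 0.04136 L/cmH2O = 0.2683 s.
Fraction remaining at end-expiration = e^(−Te/τ) = e^(−0.46/0.2683) = 0.1801 → 18.01%.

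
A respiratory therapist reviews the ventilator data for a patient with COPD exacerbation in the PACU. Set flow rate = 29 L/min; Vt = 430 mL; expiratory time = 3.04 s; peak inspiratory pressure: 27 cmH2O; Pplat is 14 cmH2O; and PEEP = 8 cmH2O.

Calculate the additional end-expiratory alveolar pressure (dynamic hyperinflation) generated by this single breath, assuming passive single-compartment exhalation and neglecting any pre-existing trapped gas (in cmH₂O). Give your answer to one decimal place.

Flow: 29 L/min ÷ 60 = 0.4833 L/s.
R = (PIP − Pplat)/V̇ = (27 − 14) / 0.4833 = 13.0/0.4833 = 26.898 cmH2O·s/L.
C = Vt/(Pplat − PEEP) = 430.0 / (14 − 8) = 430.0/6.0 = 71.667 mL/cmH2O.
τ = R × C = 26.898 × 0.07167 L/cmH2O = 1.928 s.
Fraction remaining = e^(−Te/τ) = e^(−3.04/1.928) = 0.2066; trapped volume = 430.0 × 0.2066 = 88.838 mL.
Additional alveolar pressure from trapping ≈ V_trapped / C = 88.838 / 71.667 = 1.24 cmH2O.

1.2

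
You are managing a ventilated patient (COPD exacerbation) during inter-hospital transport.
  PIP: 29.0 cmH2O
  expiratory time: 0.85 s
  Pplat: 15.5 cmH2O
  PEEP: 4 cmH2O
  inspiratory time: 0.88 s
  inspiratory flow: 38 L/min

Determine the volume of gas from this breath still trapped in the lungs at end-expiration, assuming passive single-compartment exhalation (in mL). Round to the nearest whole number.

245

Flow: 38 L/min ÷ 60 = 0.6333 L/s.
Vt = flow × Ti = 0.6333 L/s × 0.88 s × 1000 mL/L = 557.3 mL.
R = (PIP − Pplat)/V̇ = (29.0 − 15.5) / 0.6333 = 13.5/0.6333 = 21.317 cmH2O·s/L.
C = Vt/(Pplat − PEEP) = 557.3 / (15.5 − 4) = 557.3/11.5 = 48.461 mL/cmH2O.
τ = R × C = 21.317 × 0.04846 L/cmH2O = 1.033 s.
Fraction remaining = e^(−Te/τ) = e^(−0.85/1.033) = 0.4392.
Trapped volume = 557.3 × 0.4392 = 244.77 mL.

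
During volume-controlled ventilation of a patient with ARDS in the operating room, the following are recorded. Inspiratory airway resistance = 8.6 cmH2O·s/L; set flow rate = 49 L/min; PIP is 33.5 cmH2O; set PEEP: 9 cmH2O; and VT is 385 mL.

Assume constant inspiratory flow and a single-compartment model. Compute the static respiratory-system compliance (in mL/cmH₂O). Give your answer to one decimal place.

Flow: 49 L/min ÷ 60 = 0.8167 L/s.
Equation of motion (constant flow): PIP = Vt/C + R·V̇ + PEEP.
Vt/C = PIP − R·V̇ − PEEP = 33.5 − 8.6×0.8167 − 9 = 33.5 − 7.024 − 9 = 17.476 cmH2O.
C = Vt / 17.476 = 385 / 17.476 = 22.03 mL/cmH2O.

22.0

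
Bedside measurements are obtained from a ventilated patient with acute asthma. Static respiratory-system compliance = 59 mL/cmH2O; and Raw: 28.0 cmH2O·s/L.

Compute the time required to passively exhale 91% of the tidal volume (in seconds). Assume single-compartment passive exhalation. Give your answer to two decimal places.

τ = R × C = 28.0 × 59 mL/cmH2O = 28.0 × 0.059 L/cmH2O = 1.652 s.
Exhaled fraction f = 1 − e^(−t/τ) → t = −τ·ln(1 − f) = −1.652·ln(0.09) = 3.978 s.

3.98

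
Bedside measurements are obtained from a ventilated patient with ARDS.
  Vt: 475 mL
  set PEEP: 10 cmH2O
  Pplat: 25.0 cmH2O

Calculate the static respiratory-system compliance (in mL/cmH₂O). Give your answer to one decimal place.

31.7

Cstat = Vt / (Pplat − PEEP) = 475 / (25.0 − 10) = 475 / 15.0 = 31.667 mL/cmH2O.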